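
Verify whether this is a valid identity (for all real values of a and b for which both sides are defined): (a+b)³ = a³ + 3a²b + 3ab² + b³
Yes, this is an identity.

Claim: (a+b)³ = a³ + 3a²b + 3ab² + b³.
Reasoning: (a+b)³ = (a+b)(a+b)² = (a+b)(a² + 2ab + b²) = a³ + 2a²b + ab² + a²b + 2ab² + b³ = a³ + 3a²b + 3ab² + b³.
So the two sides agree for all real values of a and b for which both sides are defined.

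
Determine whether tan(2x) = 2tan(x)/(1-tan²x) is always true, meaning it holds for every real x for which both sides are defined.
Yes, this is an identity.

Claim: tan(2x) = 2tan(x)/(1-tan²x).
Reasoning: tan(2x) = sin(2x)/cos(2x) = 2sin(x)cos(x) / (cos²x - sin²x). Divide numerator and denominator by cos²x: 2tan(x) / (1 - tan²x).
So the two sides agree for every real x for which both sides are defined.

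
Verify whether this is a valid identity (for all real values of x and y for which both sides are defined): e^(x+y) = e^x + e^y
Claim: e^(x+y) = e^x + e^y.
Test a specific point where both sides are defined: x = -1, y = 3.
LHS = e^(x+y) ≈ 7.3891
RHS = e^x + e^y ≈ 20.4534
Since 7.3891 ≠ 20.4534, the equation fails at this point, so it cannot hold for all real values of x and y for which both sides are defined.
The correct rule is e^(x+y) = e^x · e^y (a product, not a sum).

Conclusion: No, this is NOT an identity.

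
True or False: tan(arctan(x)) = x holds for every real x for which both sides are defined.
True.

Claim: tan(arctan(x)) = x.
Reasoning: For every real x, arctan(x) is by definition the angle in (-π/2, π/2) whose tangent equals x. Taking the tangent of that angle returns x.
So the two sides agree for every real x for which both sides are defined.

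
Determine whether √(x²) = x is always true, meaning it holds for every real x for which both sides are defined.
No, this is NOT an identity.

Claim: √(x²) = x.
Test a specific point where both sides are defined: x = -1.
LHS = √(x²) ≈ 1.0000
RHS = x ≈ -1.0000
Since 1.0000 ≠ -1.0000, the equation fails at this point, so it cannot hold for every real x for which both sides are defined.
√(x²) = |x|, which differs from x whenever x < 0 (both sides are defined for every real x).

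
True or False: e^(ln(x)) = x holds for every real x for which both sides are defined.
True.

Claim: e^(ln(x)) = x.
Reasoning: For x > 0, ln(x) is by definition the exponent p such that e^p = x. Raising e to that exponent therefore returns x: e^(ln x) = x.
So the two sides agree for every real x for which both sides are defined.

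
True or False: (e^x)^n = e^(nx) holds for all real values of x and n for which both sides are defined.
True.

Claim: (e^x)^n = e^(nx).
Reasoning: e^x is a positive real number, and for a positive base B and real exponent n, B^n = e^(n·ln B). With B = e^x, ln B = x, so (e^x)^n = e^(n·x).
So the two sides agree for all real values of x and n for which both sides are defined.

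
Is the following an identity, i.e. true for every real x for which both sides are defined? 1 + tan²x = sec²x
Claim: 1 + tan²x = sec²x.
Reasoning: Start from sin²x + cos²x = 1 and divide every term by cos²x (allowed wherever tan x and sec x are defined): tan²x + 1 = 1/cos²x = sec²x.
So the two sides agree for every real x for which both sides are defined.

Conclusion: Yes, this is an identity.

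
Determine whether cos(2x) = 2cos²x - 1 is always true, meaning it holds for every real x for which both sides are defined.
Yes, this is an identity.

Claim: cos(2x) = 2cos²x - 1.
Reasoning: cos(2x) = cos²x - sin²x. Replace sin²x by 1 - cos²x: cos²x - (1 - cos²x) = 2cos²x - 1.
So the two sides agree for every real x for which both sides are defined.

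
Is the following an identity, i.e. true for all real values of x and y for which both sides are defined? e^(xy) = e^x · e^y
No, this is NOT an identity.

Claim: e^(xy) = e^x · e^y.
Test a specific point where both sides are defined: x = 1, y = -1.
LHS = e^(xy) ≈ 0.3679
RHS = e^x · e^y ≈ 1.0000
Since 0.3679 ≠ 1.0000, the equation fails at this point, so it cannot hold for all real values of x and y for which both sides are defined.
e^x · e^y = e^(x+y), not e^(xy).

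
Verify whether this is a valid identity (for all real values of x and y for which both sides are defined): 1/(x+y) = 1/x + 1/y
No, this is NOT an identity.

Claim: 1/(x+y) = 1/x + 1/y.
Test a specific point where both sides are defined: x = 3, y = -1.
LHS = 1/(x+y) ≈ 0.5000
RHS = 1/x + 1/y ≈ -0.6667
Since 0.5000 ≠ -0.6667, the equation fails at this point, so it cannot hold for all real values of x and y for which both sides are defined.
1/x + 1/y = (x+y)/(xy), which is not 1/(x+y).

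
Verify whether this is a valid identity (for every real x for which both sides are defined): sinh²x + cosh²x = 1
Claim: sinh²x + cosh²x = 1.
Test a specific point where both sides are defined: x = -2.
LHS = sinh²x + cosh²x ≈ 27.3082
RHS = 1 ≈ 1.0000
Since 27.3082 ≠ 1.0000, the equation fails at this point, so it cannot hold for every real x for which both sides are defined.
The correct hyperbolic identity is cosh²x - sinh²x = 1 (a difference); the sum sinh²x + cosh²x equals cosh(2x).

Conclusion: No, this is NOT an identity.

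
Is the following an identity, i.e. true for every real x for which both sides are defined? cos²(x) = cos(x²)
Claim: cos²(x) = cos(x²).
Test a specific point where both sides are defined: x = π/6.
LHS = cos²(x) ≈ 0.7500
RHS = cos(x²) ≈ 0.9627
Since 0.7500 ≠ 0.9627, the equation fails at this point, so it cannot hold for every real x for which both sides are defined.
cos²(x) means (cos x)², squaring the output; cos(x²) squares the input. These are different functions.

Conclusion: No, this is NOT an identity.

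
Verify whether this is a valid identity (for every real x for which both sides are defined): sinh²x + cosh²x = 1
Claim: sinh²x + cosh²x = 1.
Test a specific point where both sides are defined: x = 3/2.
LHS = sinh²x + cosh²x ≈ 10.0677
RHS = 1 ≈ 1.0000
Since 10.0677 ≠ 1.0000, the equation fails at this point, so it cannot hold for every real x for which both sides are defined.
The correct hyperbolic identity is cosh²x - sinh²x = 1 (a difference); the sum sinh²x + cosh²x equals cosh(2x).

Conclusion: No, this is NOT an identity.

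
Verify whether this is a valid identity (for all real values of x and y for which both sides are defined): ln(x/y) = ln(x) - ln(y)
Claim: ln(x/y) = ln(x) - ln(y).
Reasoning: Both sides are simultaneously defined only when x, y > 0. Write x = e^p, y = e^q. Then x/y = e^(p-q), so ln(x/y) = p - q = ln(x) - ln(y).
So the two sides agree for all real values of x and y for which both sides are defined.

Conclusion: Yes, this is an identity.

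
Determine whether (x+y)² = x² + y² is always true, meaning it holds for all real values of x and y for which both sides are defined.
Claim: (x+y)² = x² + y².
Test a specific point where both sides are defined: x = -1, y = 1/2.
LHS = (x+y)² ≈ 0.2500
RHS = x² + y² ≈ 1.2500
Since 0.2500 ≠ 1.2500, the equation fails at this point, so it cannot hold for all real values of x and y for which both sides are defined.
The correct expansion is (x+y)² = x² + 2xy + y²; the cross term 2xy is missing.

Conclusion: No, this is NOT an identity.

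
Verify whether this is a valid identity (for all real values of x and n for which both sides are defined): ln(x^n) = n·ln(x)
Claim: ln(x^n) = n·ln(x).
Reasoning: The right side requires x > 0. For x > 0, x^n = (e^(ln x))^n = e^(n·ln x), so taking ln of both sides gives ln(x^n) = n·ln(x).
So the two sides agree for all real values of x and n for which both sides are defined.

Conclusion: Yes, this is an identity.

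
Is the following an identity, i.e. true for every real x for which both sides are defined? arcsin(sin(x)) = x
No, this is NOT an identity.

Claim: arcsin(sin(x)) = x.
Test a specific point where both sides are defined: x = 2π/3.
LHS = arcsin(sin(x)) ≈ 1.0472
RHS = x ≈ 2.0944
Since 1.0472 ≠ 2.0944, the equation fails at this point, so it cannot hold for every real x for which both sides are defined.
arcsin only returns values in [-π/2, π/2], so arcsin(sin(x)) = x holds only for x in that interval, not for all real x.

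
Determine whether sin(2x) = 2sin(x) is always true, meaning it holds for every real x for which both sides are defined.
Claim: sin(2x) = 2sin(x).
Test a specific point where both sides are defined: x = -π/6.
LHS = sin(2x) ≈ -0.8660
RHS = 2sin(x) ≈ -1.0000
Since -0.8660 ≠ -1.0000, the equation fails at this point, so it cannot hold for every real x for which both sides are defined.
The correct double-angle formula is sin(2x) = 2sin(x)cos(x).

Conclusion: No, this is NOT an identity.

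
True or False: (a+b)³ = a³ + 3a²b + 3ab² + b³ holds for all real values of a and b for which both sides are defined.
True.

Claim: (a+b)³ = a³ + 3a²b + 3ab² + b³.
Reasoning: (a+b)³ = (a+b)(a+b)² = (a+b)(a² + 2ab + b²) = a³ + 2a²b + ab² + a²b + 2ab² + b³ = a³ + 3a²b + 3ab² + b³.
So the two sides agree for all real values of a and b for which both sides are defined.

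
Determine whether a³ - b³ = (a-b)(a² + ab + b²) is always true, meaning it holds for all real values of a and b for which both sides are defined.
Yes, this is an identity.

Claim: a³ - b³ = (a-b)(a² + ab + b²).
Reasoning: Expand the right side: (a-b)(a² + ab + b²) = a³ + a²b + ab² - a²b - ab² - b³ = a³ - b³ (the middle terms cancel in pairs).
So the two sides agree for all real values of a and b for which both sides are defined.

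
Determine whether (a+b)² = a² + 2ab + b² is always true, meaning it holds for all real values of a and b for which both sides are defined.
Yes, this is an identity.

Claim: (a+b)² = a² + 2ab + b².
Reasoning: Expand: (a+b)² = (a+b)(a+b) = a·a + a·b + b·a + b·b = a² + 2ab + b².
So the two sides agree for all real values of a and b for which both sides are defined.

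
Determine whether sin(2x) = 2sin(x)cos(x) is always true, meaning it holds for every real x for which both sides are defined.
Claim: sin(2x) = 2sin(x)cos(x).
Reasoning: Put y = x in the addition formula sin(x+y) = sin(x)cos(y) + cos(x)sin(y): sin(2x) = sin(x)cos(x) + cos(x)sin(x) = 2sin(x)cos(x).
So the two sides agree for every real x for which both sides are defined.

Conclusion: Yes, this is an identity.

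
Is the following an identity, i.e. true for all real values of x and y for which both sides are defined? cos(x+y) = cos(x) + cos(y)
No, this is NOT an identity.

Claim: cos(x+y) = cos(x) + cos(y).
Test a specific point where both sides are defined: x = -π/4, y = -π/2.
LHS = cos(x+y) ≈ -0.7071
RHS = cos(x) + cos(y) ≈ 0.7071
Since -0.7071 ≠ 0.7071, the equation fails at this point, so it cannot hold for all real values of x and y for which both sides are defined.
The correct expansion is cos(x+y) = cos(x)cos(y) - sin(x)sin(y); cosine is not additive.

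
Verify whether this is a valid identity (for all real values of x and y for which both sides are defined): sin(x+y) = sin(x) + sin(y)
No, this is NOT an identity.

Claim: sin(x+y) = sin(x) + sin(y).
Test a specific point where both sides are defined: x = 2π/3, y = -π/3.
LHS = sin(x+y) ≈ 0.8660
RHS = sin(x) + sin(y) ≈ 0.0000
Since 0.8660 ≠ 0.0000, the equation fails at this point, so it cannot hold for all real values of x and y for which both sides are defined.
The correct expansion is sin(x+y) = sin(x)cos(y) + cos(x)sin(y); sine is not additive.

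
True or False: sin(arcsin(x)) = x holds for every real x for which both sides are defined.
Claim: sin(arcsin(x)) = x.
Reasoning: For -1 ≤ x ≤ 1 (where arcsin is defined), arcsin(x) is by definition an angle whose sine equals x. Taking the sine of that angle returns x. (Note the other order, arcsin(sin x) = x, is NOT an identity.)
So the two sides agree for every real x for which both sides are defined.

Conclusion: True.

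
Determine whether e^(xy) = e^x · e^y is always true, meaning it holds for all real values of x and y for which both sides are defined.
No, this is NOT an identity.

Claim: e^(xy) = e^x · e^y.
Test a specific point where both sides are defined: x = 3/2, y = -1.
LHS = e^(xy) ≈ 0.2231
RHS = e^x · e^y ≈ 1.6487
Since 0.2231 ≠ 1.6487, the equation fails at this point, so it cannot hold for all real values of x and y for which both sides are defined.
e^x · e^y = e^(x+y), not e^(xy).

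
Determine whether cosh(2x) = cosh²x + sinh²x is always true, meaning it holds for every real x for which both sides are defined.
Yes, this is an identity.

Claim: cosh(2x) = cosh²x + sinh²x.
Reasoning: cosh²x = (e^(2x) + 2 + e^(-2x))/4 and sinh²x = (e^(2x) - 2 + e^(-2x))/4. Adding gives (2e^(2x) + 2e^(-2x))/4 = (e^(2x) + e^(-2x))/2 = cosh(2x).
So the two sides agree for every real x for which both sides are defined.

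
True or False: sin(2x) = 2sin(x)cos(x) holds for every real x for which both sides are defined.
True.

Claim: sin(2x) = 2sin(x)cos(x).
Reasoning: Put y = x in the addition formula sin(x+y) = sin(x)cos(y) + cos(x)sin(y): sin(2x) = sin(x)cos(x) + cos(x)sin(x) = 2sin(x)cos(x).
So the two sides agree for every real x for which both sides are defined.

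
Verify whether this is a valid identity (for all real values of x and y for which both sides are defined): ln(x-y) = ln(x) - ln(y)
No, this is NOT an identity.

Claim: ln(x-y) = ln(x) - ln(y).
Test a specific point where both sides are defined: x = 5, y = 1.
LHS = ln(x-y) ≈ 1.3863
RHS = ln(x) - ln(y) ≈ 1.6094
Since 1.3863 ≠ 1.6094, the equation fails at this point, so it cannot hold for all real values of x and y for which both sides are defined.
ln(x) - ln(y) = ln(x/y), not ln(x-y).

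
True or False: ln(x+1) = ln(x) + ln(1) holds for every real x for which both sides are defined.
False.

Claim: ln(x+1) = ln(x) + ln(1).
Test a specific point where both sides are defined: x = 4.
LHS = ln(x+1) ≈ 1.6094
RHS = ln(x) + ln(1) ≈ 1.3863
Since 1.6094 ≠ 1.3863, the equation fails at this point, so it cannot hold for every real x for which both sides are defined.
ln(1) = 0, so the right side is just ln(x), which differs from ln(x+1).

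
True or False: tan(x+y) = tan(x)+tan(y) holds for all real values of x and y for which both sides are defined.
Claim: tan(x+y) = tan(x)+tan(y).
Test a specific point where both sides are defined: x = π/3, y = 3π/4.
LHS = tan(x+y) ≈ 0.2679
RHS = tan(x)+tan(y) ≈ 0.7321
Since 0.2679 ≠ 0.7321, the equation fails at this point, so it cannot hold for all real values of x and y for which both sides are defined.
The correct formula is tan(x+y) = (tan(x) + tan(y))/(1 - tan(x)tan(y)).

Conclusion: False.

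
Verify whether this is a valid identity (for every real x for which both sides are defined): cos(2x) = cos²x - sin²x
Claim: cos(2x) = cos²x - sin²x.
Reasoning: Put y = x in the addition formula cos(x+y) = cos(x)cos(y) - sin(x)sin(y): cos(2x) = cos²x - sin²x.
So the two sides agree for every real x for which both sides are defined.

Conclusion: Yes, this is an identity.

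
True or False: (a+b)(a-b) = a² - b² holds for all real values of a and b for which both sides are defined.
Claim: (a+b)(a-b) = a² - b².
Reasoning: Expand: (a+b)(a-b) = a² - ab + ba - b² = a² - b² (the cross terms cancel).
So the two sides agree for all real values of a and b for which both sides are defined.

Conclusion: True.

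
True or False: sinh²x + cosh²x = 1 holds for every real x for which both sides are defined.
False.

Claim: sinh²x + cosh²x = 1.
Test a specific point where both sides are defined: x = -1.
LHS = sinh²x + cosh²x ≈ 3.7622
RHS = 1 ≈ 1.0000
Since 3.7622 ≠ 1.0000, the equation fails at this point, so it cannot hold for every real x for which both sides are defined.
The correct hyperbolic identity is cosh²x - sinh²x = 1 (a difference); the sum sinh²x + cosh²x equals cosh(2x).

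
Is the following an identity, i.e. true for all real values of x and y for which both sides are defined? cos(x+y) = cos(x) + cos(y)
Claim: cos(x+y) = cos(x) + cos(y).
Test a specific point where both sides are defined: x = π/2, y = 2π/3.
LHS = cos(x+y) ≈ -0.8660
RHS = cos(x) + cos(y) ≈ -0.5000
Since -0.8660 ≠ -0.5000, the equation fails at this point, so it cannot hold for all real values of x and y for which both sides are defined.
The correct expansion is cos(x+y) = cos(x)cos(y) - sin(x)sin(y); cosine is not additive.

Conclusion: No, this is NOT an identity.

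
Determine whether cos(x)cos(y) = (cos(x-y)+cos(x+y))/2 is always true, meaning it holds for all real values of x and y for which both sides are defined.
Yes, this is an identity.

Claim: cos(x)cos(y) = (cos(x-y)+cos(x+y))/2.
Reasoning: cos(x-y) = cos(x)cos(y) + sin(x)sin(y) and cos(x+y) = cos(x)cos(y) - sin(x)sin(y). Adding, cos(x-y) + cos(x+y) = 2cos(x)cos(y); divide by 2.
So the two sides agree for all real values of x and y for which both sides are defined.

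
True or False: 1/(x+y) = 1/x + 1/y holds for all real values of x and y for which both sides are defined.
Claim: 1/(x+y) = 1/x + 1/y.
Test a specific point where both sides are defined: x = 3, y = 1.
LHS = 1/(x+y) ≈ 0.2500
RHS = 1/x + 1/y ≈ 1.3333
Since 0.2500 ≠ 1.3333, the equation fails at this point, so it cannot hold for all real values of x and y for which both sides are defined.
1/x + 1/y = (x+y)/(xy), which is not 1/(x+y).

Conclusion: False.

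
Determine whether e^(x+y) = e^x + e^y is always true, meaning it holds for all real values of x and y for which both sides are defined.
Claim: e^(x+y) = e^x + e^y.
Test a specific point where both sides are defined: x = 1/2, y = -2.
LHS = e^(x+y) ≈ 0.2231
RHS = e^x + e^y ≈ 1.7841
Since 0.2231 ≠ 1.7841, the equation fails at this point, so it cannot hold for all real values of x and y for which both sides are defined.
The correct rule is e^(x+y) = e^x · e^y (a product, not a sum).

Conclusion: No, this is NOT an identity.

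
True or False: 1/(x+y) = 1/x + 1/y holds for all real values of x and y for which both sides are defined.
False.

Claim: 1/(x+y) = 1/x + 1/y.
Test a specific point where both sides are defined: x = 5, y = 3/2.
LHS = 1/(x+y) ≈ 0.1538
RHS = 1/x + 1/y ≈ 0.8667
Since 0.1538 ≠ 0.8667, the equation fails at this point, so it cannot hold for all real values of x and y for which both sides are defined.
1/x + 1/y = (x+y)/(xy), which is not 1/(x+y).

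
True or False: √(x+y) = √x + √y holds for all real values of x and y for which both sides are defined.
Claim: √(x+y) = √x + √y.
Test a specific point where both sides are defined: x = 2, y = 3.
LHS = √(x+y) ≈ 2.2361
RHS = √x + √y ≈ 3.1463
Since 2.2361 ≠ 3.1463, the equation fails at this point, so it cannot hold for all real values of x and y for which both sides are defined.
Squaring the right side gives x + 2√(xy) + y, not x + y.

Conclusion: False.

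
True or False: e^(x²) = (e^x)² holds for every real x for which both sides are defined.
Claim: e^(x²) = (e^x)².
Test a specific point where both sides are defined: x = -3.
LHS = e^(x²) ≈ 8103.0839
RHS = (e^x)² ≈ 0.0025
Since 8103.0839 ≠ 0.0025, the equation fails at this point, so it cannot hold for every real x for which both sides are defined.
(e^x)² = e^(2x), and 2x ≠ x² in general.

Conclusion: False.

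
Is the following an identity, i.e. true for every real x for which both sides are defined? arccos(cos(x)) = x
No, this is NOT an identity.

Claim: arccos(cos(x)) = x.
Test a specific point where both sides are defined: x = -π/4.
LHS = arccos(cos(x)) ≈ 0.7854
RHS = x ≈ -0.7854
Since 0.7854 ≠ -0.7854, the equation fails at this point, so it cannot hold for every real x for which both sides are defined.
arccos only returns values in [0, π], so arccos(cos(x)) = x holds only for x in that interval, not for all real x.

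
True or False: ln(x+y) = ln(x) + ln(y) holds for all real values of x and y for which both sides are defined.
False.

Claim: ln(x+y) = ln(x) + ln(y).
Test a specific point where both sides are defined: x = 2, y = 1.
LHS = ln(x+y) ≈ 1.0986
RHS = ln(x) + ln(y) ≈ 0.6931
Since 1.0986 ≠ 0.6931, the equation fails at this point, so it cannot hold for all real values of x and y for which both sides are defined.
ln(x) + ln(y) = ln(xy), not ln(x+y).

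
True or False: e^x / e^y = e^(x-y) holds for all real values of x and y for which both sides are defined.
True.

Claim: e^x / e^y = e^(x-y).
Reasoning: 1/e^y = e^(-y), so e^x / e^y = e^x · e^(-y) = e^(x + (-y)) = e^(x-y) by the product rule for exponents.
So the two sides agree for all real values of x and y for which both sides are defined.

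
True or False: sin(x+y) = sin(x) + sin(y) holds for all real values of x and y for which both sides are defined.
False.

Claim: sin(x+y) = sin(x) + sin(y).
Test a specific point where both sides are defined: x = 3π/4, y = -π/6.
LHS = sin(x+y) ≈ 0.9659
RHS = sin(x) + sin(y) ≈ 0.2071
Since 0.9659 ≠ 0.2071, the equation fails at this point, so it cannot hold for all real values of x and y for which both sides are defined.
The correct expansion is sin(x+y) = sin(x)cos(y) + cos(x)sin(y); sine is not additive.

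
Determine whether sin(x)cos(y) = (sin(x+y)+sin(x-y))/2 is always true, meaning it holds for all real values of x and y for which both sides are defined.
Yes, this is an identity.

Claim: sin(x)cos(y) = (sin(x+y)+sin(x-y))/2.
Reasoning: sin(x+y) = sin(x)cos(y) + cos(x)sin(y) and sin(x-y) = sin(x)cos(y) - cos(x)sin(y). Adding, sin(x+y) + sin(x-y) = 2sin(x)cos(y); divide by 2.
So the two sides agree for all real values of x and y for which both sides are defined.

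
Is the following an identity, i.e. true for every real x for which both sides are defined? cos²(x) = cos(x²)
No, this is NOT an identity.

Claim: cos²(x) = cos(x²).
Test a specific point where both sides are defined: x = π.
LHS = cos²(x) ≈ 1.0000
RHS = cos(x²) ≈ -0.9027
Since 1.0000 ≠ -0.9027, the equation fails at this point, so it cannot hold for every real x for which both sides are defined.
cos²(x) means (cos x)², squaring the output; cos(x²) squares the input. These are different functions.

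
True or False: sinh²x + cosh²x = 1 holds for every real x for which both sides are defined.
Claim: sinh²x + cosh²x = 1.
Test a specific point where both sides are defined: x = 4.
LHS = sinh²x + cosh²x ≈ 1490.4792
RHS = 1 ≈ 1.0000
Since 1490.4792 ≠ 1.0000, the equation fails at this point, so it cannot hold for every real x for which both sides are defined.
The correct hyperbolic identity is cosh²x - sinh²x = 1 (a difference); the sum sinh²x + cosh²x equals cosh(2x).

Conclusion: False.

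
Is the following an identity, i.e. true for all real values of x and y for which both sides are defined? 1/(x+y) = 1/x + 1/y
No, this is NOT an identity.

Claim: 1/(x+y) = 1/x + 1/y.
Test a specific point where both sides are defined: x = 1, y = 1/2.
LHS = 1/(x+y) ≈ 0.6667
RHS = 1/x + 1/y ≈ 3.0000
Since 0.6667 ≠ 3.0000, the equation fails at this point, so it cannot hold for all real values of x and y for which both sides are defined.
1/x + 1/y = (x+y)/(xy), which is not 1/(x+y).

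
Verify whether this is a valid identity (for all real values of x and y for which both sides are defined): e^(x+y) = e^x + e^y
Claim: e^(x+y) = e^x + e^y.
Test a specific point where both sides are defined: x = 3, y = 4.
LHS = e^(x+y) ≈ 1096.6332
RHS = e^x + e^y ≈ 74.6837
Since 1096.6332 ≠ 74.6837, the equation fails at this point, so it cannot hold for all real values of x and y for which both sides are defined.
The correct rule is e^(x+y) = e^x · e^y (a product, not a sum).

Conclusion: No, this is NOT an identity.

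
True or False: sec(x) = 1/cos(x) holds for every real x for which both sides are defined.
True.

Claim: sec(x) = 1/cos(x).
Reasoning: sec(x) is by definition the reciprocal of cos(x), wherever cos(x) ≠ 0.
So the two sides agree for every real x for which both sides are defined.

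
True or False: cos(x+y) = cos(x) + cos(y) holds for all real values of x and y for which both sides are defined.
Claim: cos(x+y) = cos(x) + cos(y).
Test a specific point where both sides are defined: x = 2π/3, y = -π/4.
LHS = cos(x+y) ≈ 0.2588
RHS = cos(x) + cos(y) ≈ 0.2071
Since 0.2588 ≠ 0.2071, the equation fails at this point, so it cannot hold for all real values of x and y for which both sides are defined.
The correct expansion is cos(x+y) = cos(x)cos(y) - sin(x)sin(y); cosine is not additive.

Conclusion: False.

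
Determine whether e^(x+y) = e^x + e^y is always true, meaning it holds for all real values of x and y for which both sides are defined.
Claim: e^(x+y) = e^x + e^y.
Test a specific point where both sides are defined: x = -2, y = 3/2.
LHS = e^(x+y) ≈ 0.6065
RHS = e^x + e^y ≈ 4.6170
Since 0.6065 ≠ 4.6170, the equation fails at this point, so it cannot hold for all real values of x and y for which both sides are defined.
The correct rule is e^(x+y) = e^x · e^y (a product, not a sum).

Conclusion: No, this is NOT an identity.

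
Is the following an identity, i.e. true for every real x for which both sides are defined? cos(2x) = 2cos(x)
Claim: cos(2x) = 2cos(x).
Test a specific point where both sides are defined: x = π/3.
LHS = cos(2x) ≈ -0.5000
RHS = 2cos(x) ≈ 1.0000
Since -0.5000 ≠ 1.0000, the equation fails at this point, so it cannot hold for every real x for which both sides are defined.
The correct double-angle formula is cos(2x) = cos²x - sin²x.

Conclusion: No, this is NOT an identity.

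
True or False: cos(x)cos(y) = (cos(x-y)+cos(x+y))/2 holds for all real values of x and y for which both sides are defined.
True.

Claim: cos(x)cos(y) = (cos(x-y)+cos(x+y))/2.
Reasoning: cos(x-y) = cos(x)cos(y) + sin(x)sin(y) and cos(x+y) = cos(x)cos(y) - sin(x)sin(y). Adding, cos(x-y) + cos(x+y) = 2cos(x)cos(y); divide by 2.
So the two sides agree for all real values of x and y for which both sides are defined.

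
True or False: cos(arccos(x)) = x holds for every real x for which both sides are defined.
Claim: cos(arccos(x)) = x.
Reasoning: For -1 ≤ x ≤ 1 (where arccos is defined), arccos(x) is by definition an angle whose cosine equals x. Taking the cosine of that angle returns x. (Note the other order, arccos(cos x) = x, is NOT an identity.)
So the two sides agree for every real x for which both sides are defined.

Conclusion: True.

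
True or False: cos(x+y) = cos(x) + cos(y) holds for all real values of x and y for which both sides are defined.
False.

Claim: cos(x+y) = cos(x) + cos(y).
Test a specific point where both sides are defined: x = 2π/3, y = 2π/3.
LHS = cos(x+y) ≈ -0.5000
RHS = cos(x) + cos(y) ≈ -1.0000
Since -0.5000 ≠ -1.0000, the equation fails at this point, so it cannot hold for all real values of x and y for which both sides are defined.
The correct expansion is cos(x+y) = cos(x)cos(y) - sin(x)sin(y); cosine is not additive.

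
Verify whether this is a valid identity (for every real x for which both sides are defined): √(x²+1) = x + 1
No, this is NOT an identity.

Claim: √(x²+1) = x + 1.
Test a specific point where both sides are defined: x = 3.
LHS = √(x²+1) ≈ 3.1623
RHS = x + 1 ≈ 4.0000
Since 3.1623 ≠ 4.0000, the equation fails at this point, so it cannot hold for every real x for which both sides are defined.
(x+1)² = x² + 2x + 1 ≠ x² + 1 unless x = 0.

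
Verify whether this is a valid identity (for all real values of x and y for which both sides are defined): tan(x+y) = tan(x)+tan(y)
No, this is NOT an identity.

Claim: tan(x+y) = tan(x)+tan(y).
Test a specific point where both sides are defined: x = 2π/3, y = π/6.
LHS = tan(x+y) ≈ -0.5774
RHS = tan(x)+tan(y) ≈ -1.1547
Since -0.5774 ≠ -1.1547, the equation fails at this point, so it cannot hold for all real values of x and y for which both sides are defined.
The correct formula is tan(x+y) = (tan(x) + tan(y))/(1 - tan(x)tan(y)).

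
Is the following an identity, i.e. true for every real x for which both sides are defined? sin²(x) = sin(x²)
No, this is NOT an identity.

Claim: sin²(x) = sin(x²).
Test a specific point where both sides are defined: x = π/3.
LHS = sin²(x) ≈ 0.7500
RHS = sin(x²) ≈ 0.8897
Since 0.7500 ≠ 0.8897, the equation fails at this point, so it cannot hold for every real x for which both sides are defined.
sin²(x) means (sin x)², squaring the output; sin(x²) squares the input. These are different functions.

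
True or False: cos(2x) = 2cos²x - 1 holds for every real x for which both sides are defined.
Claim: cos(2x) = 2cos²x - 1.
Reasoning: cos(2x) = cos²x - sin²x. Replace sin²x by 1 - cos²x: cos²x - (1 - cos²x) = 2cos²x - 1.
So the two sides agree for every real x for which both sides are defined.

Conclusion: True.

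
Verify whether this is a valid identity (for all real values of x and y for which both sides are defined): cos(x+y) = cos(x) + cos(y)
Claim: cos(x+y) = cos(x) + cos(y).
Test a specific point where both sides are defined: x = 3π/4, y = -π/2.
LHS = cos(x+y) ≈ 0.7071
RHS = cos(x) + cos(y) ≈ -0.7071
Since 0.7071 ≠ -0.7071, the equation fails at this point, so it cannot hold for all real values of x and y for which both sides are defined.
The correct expansion is cos(x+y) = cos(x)cos(y) - sin(x)sin(y); cosine is not additive.

Conclusion: No, this is NOT an identity.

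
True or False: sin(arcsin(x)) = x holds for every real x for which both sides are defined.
Claim: sin(arcsin(x)) = x.
Reasoning: For -1 ≤ x ≤ 1 (where arcsin is defined), arcsin(x) is by definition an angle whose sine equals x. Taking the sine of that angle returns x. (Note the other order, arcsin(sin x) = x, is NOT an identity.)
So the two sides agree for every real x for which both sides are defined.

Conclusion: True.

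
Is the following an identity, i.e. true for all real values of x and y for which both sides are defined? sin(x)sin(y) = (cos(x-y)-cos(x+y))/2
Claim: sin(x)sin(y) = (cos(x-y)-cos(x+y))/2.
Reasoning: cos(x-y) = cos(x)cos(y) + sin(x)sin(y) and cos(x+y) = cos(x)cos(y) - sin(x)sin(y). Subtracting, cos(x-y) - cos(x+y) = 2sin(x)sin(y); divide by 2.
So the two sides agree for all real values of x and y for which both sides are defined.

Conclusion: Yes, this is an identity.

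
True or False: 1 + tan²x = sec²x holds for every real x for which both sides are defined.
Claim: 1 + tan²x = sec²x.
Reasoning: Start from sin²x + cos²x = 1 and divide every term by cos²x (allowed wherever tan x and sec x are defined): tan²x + 1 = 1/cos²x = sec²x.
So the two sides agree for every real x for which both sides are defined.

Conclusion: True.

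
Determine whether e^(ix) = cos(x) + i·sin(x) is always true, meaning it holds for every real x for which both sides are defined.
Claim: e^(ix) = cos(x) + i·sin(x).
Reasoning: Euler's formula. Expand e^(ix) = Σ (ix)^k / k!. Since i² = -1, the even-k terms are Σ (-1)^m x^(2m)/(2m)! = cos(x) and the odd-k terms are i · Σ (-1)^m x^(2m+1)/(2m+1)! = i·sin(x).
So the two sides agree for every real x for which both sides are defined.

Conclusion: Yes, this is an identity.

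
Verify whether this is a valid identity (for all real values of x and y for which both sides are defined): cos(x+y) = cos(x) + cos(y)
No, this is NOT an identity.

Claim: cos(x+y) = cos(x) + cos(y).
Test a specific point where both sides are defined: x = 2π/3, y = 2π/3.
LHS = cos(x+y) ≈ -0.5000
RHS = cos(x) + cos(y) ≈ -1.0000
Since -0.5000 ≠ -1.0000, the equation fails at this point, so it cannot hold for all real values of x and y for which both sides are defined.
The correct expansion is cos(x+y) = cos(x)cos(y) - sin(x)sin(y); cosine is not additive.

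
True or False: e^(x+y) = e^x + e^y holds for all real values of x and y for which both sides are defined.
Claim: e^(x+y) = e^x + e^y.
Test a specific point where both sides are defined: x = 3/2, y = -2.
LHS = e^(x+y) ≈ 0.6065
RHS = e^x + e^y ≈ 4.6170
Since 0.6065 ≠ 4.6170, the equation fails at this point, so it cannot hold for all real values of x and y for which both sides are defined.
The correct rule is e^(x+y) = e^x · e^y (a product, not a sum).

Conclusion: False.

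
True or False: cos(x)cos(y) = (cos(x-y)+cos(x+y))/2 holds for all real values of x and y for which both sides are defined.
Claim: cos(x)cos(y) = (cos(x-y)+cos(x+y))/2.
Reasoning: cos(x-y) = cos(x)cos(y) + sin(x)sin(y) and cos(x+y) = cos(x)cos(y) - sin(x)sin(y). Adding, cos(x-y) + cos(x+y) = 2cos(x)cos(y); divide by 2.
So the two sides agree for all real values of x and y for which both sides are defined.

Conclusion: True.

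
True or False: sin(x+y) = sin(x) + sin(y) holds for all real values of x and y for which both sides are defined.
False.

Claim: sin(x+y) = sin(x) + sin(y).
Test a specific point where both sides are defined: x = -π/3, y = -π/3.
LHS = sin(x+y) ≈ -0.8660
RHS = sin(x) + sin(y) ≈ -1.7321
Since -0.8660 ≠ -1.7321, the equation fails at this point, so it cannot hold for all real values of x and y for which both sides are defined.
The correct expansion is sin(x+y) = sin(x)cos(y) + cos(x)sin(y); sine is not additive.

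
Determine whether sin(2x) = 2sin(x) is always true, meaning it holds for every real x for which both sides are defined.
No, this is NOT an identity.

Claim: sin(2x) = 2sin(x).
Test a specific point where both sides are defined: x = 3π/4.
LHS = sin(2x) ≈ -1.0000
RHS = 2sin(x) ≈ 1.4142
Since -1.0000 ≠ 1.4142, the equation fails at this point, so it cannot hold for every real x for which both sides are defined.
The correct double-angle formula is sin(2x) = 2sin(x)cos(x).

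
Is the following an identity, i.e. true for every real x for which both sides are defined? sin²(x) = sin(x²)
Claim: sin²(x) = sin(x²).
Test a specific point where both sides are defined: x = 3π/4.
LHS = sin²(x) ≈ 0.5000
RHS = sin(x²) ≈ -0.6680
Since 0.5000 ≠ -0.6680, the equation fails at this point, so it cannot hold for every real x for which both sides are defined.
sin²(x) means (sin x)², squaring the output; sin(x²) squares the input. These are different functions.

Conclusion: No, this is NOT an identity.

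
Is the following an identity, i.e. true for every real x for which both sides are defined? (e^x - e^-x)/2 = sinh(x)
Yes, this is an identity.

Claim: (e^x - e^-x)/2 = sinh(x).
Reasoning: This is exactly the definition of the hyperbolic sine: sinh(x) := (e^x - e^-x)/2.
So the two sides agree for every real x for which both sides are defined.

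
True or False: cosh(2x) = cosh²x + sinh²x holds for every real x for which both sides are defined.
Claim: cosh(2x) = cosh²x + sinh²x.
Reasoning: cosh²x = (e^(2x) + 2 + e^(-2x))/4 and sinh²x = (e^(2x) - 2 + e^(-2x))/4. Adding gives (2e^(2x) + 2e^(-2x))/4 = (e^(2x) + e^(-2x))/2 = cosh(2x).
So the two sides agree for every real x for which both sides are defined.

Conclusion: True.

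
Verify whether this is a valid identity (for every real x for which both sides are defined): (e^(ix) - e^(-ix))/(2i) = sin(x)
Yes, this is an identity.

Claim: (e^(ix) - e^(-ix))/(2i) = sin(x).
Reasoning: By Euler's formula e^(ix) = cos(x) + i·sin(x) and e^(-ix) = cos(x) - i·sin(x). Subtracting cancels the cosine terms: e^(ix) - e^(-ix) = 2i·sin(x); divide by 2i.
So the two sides agree for every real x for which both sides are defined.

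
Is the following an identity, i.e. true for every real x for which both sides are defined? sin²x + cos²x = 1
Yes, this is an identity.

Claim: sin²x + cos²x = 1.
Reasoning: The point (cos x, sin x) lies on the unit circle X² + Y² = 1, so cos²x + sin²x = 1 for every real x.
So the two sides agree for every real x for which both sides are defined.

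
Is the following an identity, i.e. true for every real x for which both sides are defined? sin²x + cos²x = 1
Yes, this is an identity.

Claim: sin²x + cos²x = 1.
Reasoning: The point (cos x, sin x) lies on the unit circle X² + Y² = 1, so cos²x + sin²x = 1 for every real x.
So the two sides agree for every real x for which both sides are defined.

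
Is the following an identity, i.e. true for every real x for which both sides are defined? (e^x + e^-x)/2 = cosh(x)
Yes, this is an identity.

Claim: (e^x + e^-x)/2 = cosh(x).
Reasoning: This is exactly the definition of the hyperbolic cosine: cosh(x) := (e^x + e^-x)/2.
So the two sides agree for every real x for which both sides are defined.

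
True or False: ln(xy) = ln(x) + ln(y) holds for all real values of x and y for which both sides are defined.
Claim: ln(xy) = ln(x) + ln(y).
Reasoning: Both sides are simultaneously defined only when x, y > 0. Write x = e^p, y = e^q (p = ln x, q = ln y). Then xy = e^p · e^q = e^(p+q), so ln(xy) = p + q = ln(x) + ln(y).
So the two sides agree for all real values of x and y for which both sides are defined.

Conclusion: True.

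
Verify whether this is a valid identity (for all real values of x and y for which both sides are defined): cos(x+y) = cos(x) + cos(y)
No, this is NOT an identity.

Claim: cos(x+y) = cos(x) + cos(y).
Test a specific point where both sides are defined: x = 2π/3, y = -π/6.
LHS = cos(x+y) ≈ 0.0000
RHS = cos(x) + cos(y) ≈ 0.3660
Since 0.0000 ≠ 0.3660, the equation fails at this point, so it cannot hold for all real values of x and y for which both sides are defined.
The correct expansion is cos(x+y) = cos(x)cos(y) - sin(x)sin(y); cosine is not additive.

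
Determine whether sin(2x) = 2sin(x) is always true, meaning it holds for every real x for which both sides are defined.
No, this is NOT an identity.

Claim: sin(2x) = 2sin(x).
Test a specific point where both sides are defined: x = π/2.
LHS = sin(2x) ≈ 0.0000
RHS = 2sin(x) ≈ 2.0000
Since 0.0000 ≠ 2.0000, the equation fails at this point, so it cannot hold for every real x for which both sides are defined.
The correct double-angle formula is sin(2x) = 2sin(x)cos(x).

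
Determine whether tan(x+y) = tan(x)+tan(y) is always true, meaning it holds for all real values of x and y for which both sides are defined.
No, this is NOT an identity.

Claim: tan(x+y) = tan(x)+tan(y).
Test a specific point where both sides are defined: x = π/4, y = π/6.
LHS = tan(x+y) ≈ 3.7321
RHS = tan(x)+tan(y) ≈ 1.5774
Since 3.7321 ≠ 1.5774, the equation fails at this point, so it cannot hold for all real values of x and y for which both sides are defined.
The correct formula is tan(x+y) = (tan(x) + tan(y))/(1 - tan(x)tan(y)).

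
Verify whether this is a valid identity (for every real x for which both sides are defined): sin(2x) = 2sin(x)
Claim: sin(2x) = 2sin(x).
Test a specific point where both sides are defined: x = -π/2.
LHS = sin(2x) ≈ 0.0000
RHS = 2sin(x) ≈ -2.0000
Since 0.0000 ≠ -2.0000, the equation fails at this point, so it cannot hold for every real x for which both sides are defined.
The correct double-angle formula is sin(2x) = 2sin(x)cos(x).

Conclusion: No, this is NOT an identity.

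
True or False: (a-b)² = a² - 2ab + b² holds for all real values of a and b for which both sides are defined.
Claim: (a-b)² = a² - 2ab + b².
Reasoning: Expand: (a-b)² = (a-b)(a-b) = a·a - a·b - b·a + b·b = a² - 2ab + b².
So the two sides agree for all real values of a and b for which both sides are defined.

Conclusion: True.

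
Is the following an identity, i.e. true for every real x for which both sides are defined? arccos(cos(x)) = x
No, this is NOT an identity.

Claim: arccos(cos(x)) = x.
Test a specific point where both sides are defined: x = -π/4.
LHS = arccos(cos(x)) ≈ 0.7854
RHS = x ≈ -0.7854
Since 0.7854 ≠ -0.7854, the equation fails at this point, so it cannot hold for every real x for which both sides are defined.
arccos only returns values in [0, π], so arccos(cos(x)) = x holds only for x in that interval, not for all real x.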